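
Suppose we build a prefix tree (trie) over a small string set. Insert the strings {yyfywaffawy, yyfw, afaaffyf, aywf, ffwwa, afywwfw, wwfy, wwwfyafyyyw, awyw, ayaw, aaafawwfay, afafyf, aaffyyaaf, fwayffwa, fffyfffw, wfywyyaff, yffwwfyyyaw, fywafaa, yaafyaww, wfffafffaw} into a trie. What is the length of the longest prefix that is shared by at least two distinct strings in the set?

3

Look for the deepest trie node that still has at least two words in its subtree.
e.g. "afaaffyf" and "afafyf" share the prefix "afa" of length 3; no pair shares a longer one.
Longest shared-prefix length: 3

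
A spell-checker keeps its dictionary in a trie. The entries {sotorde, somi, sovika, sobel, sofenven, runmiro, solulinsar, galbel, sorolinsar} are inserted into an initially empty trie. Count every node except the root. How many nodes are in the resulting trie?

51

Insert word by word; a character creates a node only if that edge doesn't already exist:
  "sotorde" → 7 new (s, o, t, o, r, d, e)
  "somi" → prefix "so" already present; 2 new (m, i)
  "sovika" → prefix "so" already present; 4 new (v, i, k, a)
  "sobel" → prefix "so" already present; 3 new (b, e, l)
  "sofenven" → prefix "so" already present; 6 new (f, e, n, v, e, n)
  "runmiro" → 7 new (r, u, n, m, i, r, o)
  "solulinsar" → prefix "so" already present; 8 new (l, u, l, i, n, s, a, r)
  "galbel" → 6 new (g, a, l, b, e, l)
  "sorolinsar" → prefix "so" already present; 8 new (r, o, l, i, n, s, a, r)
Total nodes = 7 + 2 + 4 + 3 + 6 + 7 + 8 + 6 + 8 = 51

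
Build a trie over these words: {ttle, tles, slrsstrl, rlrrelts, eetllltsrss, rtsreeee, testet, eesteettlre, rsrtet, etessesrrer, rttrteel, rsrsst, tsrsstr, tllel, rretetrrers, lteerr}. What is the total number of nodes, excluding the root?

104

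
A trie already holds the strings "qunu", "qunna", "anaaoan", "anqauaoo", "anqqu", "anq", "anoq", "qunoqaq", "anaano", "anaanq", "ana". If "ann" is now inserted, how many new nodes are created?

"an" is already a path in the trie; the remaining "n" must be added.
So 3 − 2 = 1 new nodes.

1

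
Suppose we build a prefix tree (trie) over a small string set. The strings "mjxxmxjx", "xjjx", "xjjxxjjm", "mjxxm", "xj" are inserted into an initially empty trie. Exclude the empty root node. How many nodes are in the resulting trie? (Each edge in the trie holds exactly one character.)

16

Trie structure (* marks end of a word):
(root)
├─ m
│  └─ j
│     └─ x
│        └─ x
│           └─ m *
│              └─ x
│                 └─ j
│                    └─ x *
└─ x
   └─ j *
      └─ j
         └─ x *
            └─ x
               └─ j
                  └─ j
                     └─ m *
Counting every labelled node above: 16.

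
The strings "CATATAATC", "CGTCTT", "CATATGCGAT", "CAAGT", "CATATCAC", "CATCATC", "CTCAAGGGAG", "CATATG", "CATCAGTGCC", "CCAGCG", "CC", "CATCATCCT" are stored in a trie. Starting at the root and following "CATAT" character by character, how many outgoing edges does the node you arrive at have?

Follow the path "CATAT" to its node, then look at its outgoing edges.
Characters that immediately follow "CATAT" among the stored strings: {A, C, G}.
That node has 3 child edges.

3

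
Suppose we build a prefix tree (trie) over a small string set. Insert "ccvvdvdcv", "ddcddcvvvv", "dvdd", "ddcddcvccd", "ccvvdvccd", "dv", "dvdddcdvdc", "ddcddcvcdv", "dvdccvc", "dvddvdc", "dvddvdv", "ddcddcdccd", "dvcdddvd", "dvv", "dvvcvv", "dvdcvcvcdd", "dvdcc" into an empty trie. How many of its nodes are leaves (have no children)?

13

A leaf is a node with no children — equivalently, the end of a word that is not a proper prefix of any other stored word.
Those words: "ccvvdvccd", "ccvvdvdcv", "ddcddcdccd", "ddcddcvccd", "ddcddcvcdv", "ddcddcvvvv", "dvcdddvd", "dvdccvc", "dvdcvcvcdd", "dvdddcdvdc", "dvddvdc", "dvddvdv", "dvvcvv"
Leaf count: 13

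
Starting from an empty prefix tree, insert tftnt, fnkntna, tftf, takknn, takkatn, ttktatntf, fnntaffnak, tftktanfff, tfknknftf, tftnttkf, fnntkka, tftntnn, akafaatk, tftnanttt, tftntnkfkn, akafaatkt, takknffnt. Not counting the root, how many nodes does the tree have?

81

Count nodes per top-level branch (shared prefixes stored once):
  'a'-branch (akafaatk, akafaatkt): 9 nodes
  'f'-branch (fnkntna, fnntaffnak, fnntkka): 18 nodes
  't'-branch (takkatn, takknffnt, takknn, tfknknftf, tftf, tftktanfff, tftnanttt, tftnt, tftntnkfkn, tftntnn, tftnttkf, ttktatntf): 54 nodes
Sum: 81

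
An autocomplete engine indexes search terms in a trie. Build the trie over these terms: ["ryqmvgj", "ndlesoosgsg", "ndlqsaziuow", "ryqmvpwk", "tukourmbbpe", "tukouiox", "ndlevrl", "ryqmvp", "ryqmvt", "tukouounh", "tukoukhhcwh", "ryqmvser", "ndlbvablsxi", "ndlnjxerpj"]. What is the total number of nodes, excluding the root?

For each word, the new-node count is its length minus the longest prefix already in the trie:
  "ryqmvgj" → 7 new (r, y, q, m, v, g, j)
  "ndlesoosgsg" → 11 new (n, d, l, e, s, o, o, s, g, s, g)
  "ndlqsaziuow" → prefix "ndl" already present; 8 new (q, s, a, z, i, u, o, w)
  "ryqmvpwk" → prefix "ryqmv" already present; 3 new (p, w, k)
  "tukourmbbpe" → 11 new (t, u, k, o, u, r, m, b, b, p, e)
  "tukouiox" → prefix "tukou" already present; 3 new (i, o, x)
  "ndlevrl" → prefix "ndle" already present; 3 new (v, r, l)
  "ryqmvp" → prefix "ryqmvp" already present; 0 new (none)
  "ryqmvt" → prefix "ryqmv" already present; 1 new (t)
  "tukouounh" → prefix "tukou" already present; 4 new (o, u, n, h)
  "tukoukhhcwh" → prefix "tukou" already present; 6 new (k, h, h, c, w, h)
  "ryqmvser" → prefix "ryqmv" already present; 3 new (s, e, r)
  "ndlbvablsxi" → prefix "ndl" already present; 8 new (b, v, a, b, l, s, x, i)
  "ndlnjxerpj" → prefix "ndl" already present; 7 new (n, j, x, e, r, p, j)
Total nodes = 7 + 11 + 8 + 3 + 11 + 3 + 3 + 0 + 1 + 4 + 6 + 3 + 8 + 7 = 75

75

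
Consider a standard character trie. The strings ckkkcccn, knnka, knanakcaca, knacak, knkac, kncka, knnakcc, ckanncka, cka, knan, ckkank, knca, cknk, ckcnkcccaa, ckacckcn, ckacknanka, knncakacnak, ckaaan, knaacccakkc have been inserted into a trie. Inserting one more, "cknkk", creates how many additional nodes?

1

"cknk" is already a path in the trie; the remaining "k" must be added.
Each of the 1 remaining characters creates one node.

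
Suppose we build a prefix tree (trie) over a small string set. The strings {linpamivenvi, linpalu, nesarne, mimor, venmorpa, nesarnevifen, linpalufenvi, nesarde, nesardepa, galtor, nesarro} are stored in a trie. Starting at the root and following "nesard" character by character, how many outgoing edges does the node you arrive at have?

1

Walk "nesard" from the root, arriving at one node.
Characters that immediately follow "nesard" among the stored strings: {e}.
That node has 1 child edge.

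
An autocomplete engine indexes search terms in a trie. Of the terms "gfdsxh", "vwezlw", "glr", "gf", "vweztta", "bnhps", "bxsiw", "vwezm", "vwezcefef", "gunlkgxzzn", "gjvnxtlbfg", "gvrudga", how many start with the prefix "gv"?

Filter for entries beginning with "gv":
Matches: "gvrudga"
Count: 1

1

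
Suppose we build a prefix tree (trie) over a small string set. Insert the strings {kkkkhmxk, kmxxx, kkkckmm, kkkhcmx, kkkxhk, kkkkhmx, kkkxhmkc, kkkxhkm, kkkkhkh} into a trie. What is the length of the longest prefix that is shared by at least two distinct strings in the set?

The deepest shared node is where two words last agree before diverging.
"kkkkhmx" and "kkkkhmxk" agree on "kkkkhmx" (7 characters) before diverging; nothing deeper is shared.
Longest shared-prefix length: 7

7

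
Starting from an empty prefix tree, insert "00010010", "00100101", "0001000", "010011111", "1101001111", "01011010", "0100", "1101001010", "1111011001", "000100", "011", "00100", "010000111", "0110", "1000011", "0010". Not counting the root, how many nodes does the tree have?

Insert word by word; a character creates a node only if that edge doesn't already exist:
  "00010010" → 8 new (0, 0, 0, 1, 0, 0, 1, 0)
  "00100101" → prefix "00" already present; 6 new (1, 0, 0, 1, 0, 1)
  "0001000" → prefix "000100" already present; 1 new (0)
  "010011111" → prefix "0" already present; 8 new (1, 0, 0, 1, 1, 1, 1, 1)
  "1101001111" → 10 new (1, 1, 0, 1, 0, 0, 1, 1, 1, 1)
  "01011010" → prefix "010" already present; 5 new (1, 1, 0, 1, 0)
  "0100" → prefix "0100" already present; 0 new (none)
  "1101001010" → prefix "1101001" already present; 3 new (0, 1, 0)
  "1111011001" → prefix "11" already present; 8 new (1, 1, 0, 1, 1, 0, 0, 1)
  "000100" → prefix "000100" already present; 0 new (none)
  "011" → prefix "01" already present; 1 new (1)
  "00100" → prefix "00100" already present; 0 new (none)
  "010000111" → prefix "0100" already present; 5 new (0, 0, 1, 1, 1)
  "0110" → prefix "011" already present; 1 new (0)
  "1000011" → prefix "1" already present; 6 new (0, 0, 0, 0, 1, 1)
  "0010" → prefix "0010" already present; 0 new (none)
Total nodes = 8 + 6 + 1 + 8 + 10 + 5 + 0 + 3 + 8 + 0 + 1 + 0 + 5 + 1 + 6 + 0 = 62

62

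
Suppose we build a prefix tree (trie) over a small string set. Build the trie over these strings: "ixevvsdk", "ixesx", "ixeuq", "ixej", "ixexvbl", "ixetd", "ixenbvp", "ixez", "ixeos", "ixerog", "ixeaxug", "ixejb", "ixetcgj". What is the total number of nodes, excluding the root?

Trie structure (* marks end of a word):
(root)
└─ i
   └─ x
      └─ e
         ├─ a
         │  └─ x
         │     └─ u
         │        └─ g *
         ├─ j *
         │  └─ b *
         ├─ n
         │  └─ b
         │     └─ v
         │        └─ p *
         ├─ o
         │  └─ s *
         ├─ r
         │  └─ o
         │     └─ g *
         ├─ s
         │  └─ x *
         ├─ t
         │  ├─ c
         │  │  └─ g
         │  │     └─ j *
         │  └─ d *
         ├─ u
         │  └─ q *
         ├─ v
         │  └─ v
         │     └─ s
         │        └─ d
         │           └─ k *
         ├─ x
         │  └─ v
         │     └─ b
         │        └─ l *
         └─ z *
Counting every labelled node above: 37.

37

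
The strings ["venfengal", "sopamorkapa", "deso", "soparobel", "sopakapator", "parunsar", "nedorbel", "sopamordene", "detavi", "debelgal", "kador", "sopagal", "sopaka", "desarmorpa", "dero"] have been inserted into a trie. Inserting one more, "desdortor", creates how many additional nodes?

6

"des" is already a path in the trie; the remaining "dortor" must be added.
So 9 − 3 = 6 new nodes.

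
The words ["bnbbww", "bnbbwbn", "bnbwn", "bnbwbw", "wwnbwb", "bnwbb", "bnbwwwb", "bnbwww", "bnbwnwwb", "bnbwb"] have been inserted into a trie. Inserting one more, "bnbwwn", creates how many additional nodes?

1

Walking "bnbwwn" from the root, the first 5 characters ("bnbww") follow existing edges; "n" is the first miss.
So 6 − 5 = 1 new nodes.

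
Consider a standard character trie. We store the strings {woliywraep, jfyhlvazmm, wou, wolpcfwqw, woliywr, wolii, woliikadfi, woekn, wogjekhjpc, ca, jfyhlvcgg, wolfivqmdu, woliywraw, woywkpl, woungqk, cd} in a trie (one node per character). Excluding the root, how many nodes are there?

For each word, the new-node count is its length minus the longest prefix already in the trie:
  "woliywraep" → 10 new (w, o, l, i, y, w, r, a, e, p)
  "jfyhlvazmm" → 10 new (j, f, y, h, l, v, a, z, m, m)
  "wou" → prefix "wo" already present; 1 new (u)
  "wolpcfwqw" → prefix "wol" already present; 6 new (p, c, f, w, q, w)
  "woliywr" → prefix "woliywr" already present; 0 new (none)
  "wolii" → prefix "woli" already present; 1 new (i)
  "woliikadfi" → prefix "wolii" already present; 5 new (k, a, d, f, i)
  "woekn" → prefix "wo" already present; 3 new (e, k, n)
  "wogjekhjpc" → prefix "wo" already present; 8 new (g, j, e, k, h, j, p, c)
  "ca" → 2 new (c, a)
  "jfyhlvcgg" → prefix "jfyhlv" already present; 3 new (c, g, g)
  "wolfivqmdu" → prefix "wol" already present; 7 new (f, i, v, q, m, d, u)
  "woliywraw" → prefix "woliywra" already present; 1 new (w)
  "woywkpl" → prefix "wo" already present; 5 new (y, w, k, p, l)
  "woungqk" → prefix "wou" already present; 4 new (n, g, q, k)
  "cd" → prefix "c" already present; 1 new (d)
Total nodes = 10 + 10 + 1 + 6 + 0 + 1 + 5 + 3 + 8 + 2 + 3 + 7 + 1 + 5 + 4 + 1 = 67

67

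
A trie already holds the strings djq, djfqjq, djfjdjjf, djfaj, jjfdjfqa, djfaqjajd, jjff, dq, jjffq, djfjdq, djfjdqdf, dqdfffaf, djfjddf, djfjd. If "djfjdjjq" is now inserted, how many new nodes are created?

1

"djfjdjj" is already a path in the trie; the remaining "q" must be added.
Each of the 1 remaining characters creates one node.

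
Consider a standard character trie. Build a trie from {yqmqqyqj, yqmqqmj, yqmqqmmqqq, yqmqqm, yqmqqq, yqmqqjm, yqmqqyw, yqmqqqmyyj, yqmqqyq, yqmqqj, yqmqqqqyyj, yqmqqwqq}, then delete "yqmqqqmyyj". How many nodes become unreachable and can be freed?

A node on "yqmqqqmyyj"'s path can go only if nothing else ends at it or branches off below it.
The suffix "myyj" (4 nodes) is used only by "yqmqqqmyyj"; the node for "yqmqqq" still has the child "q", so pruning stops there.
Nodes removed: 4

4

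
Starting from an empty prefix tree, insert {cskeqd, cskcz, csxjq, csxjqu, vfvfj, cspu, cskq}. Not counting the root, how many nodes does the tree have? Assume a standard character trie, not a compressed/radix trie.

Count nodes per top-level branch (shared prefixes stored once):
  'c'-branch (cskcz, cskeqd, cskq, cspu, csxjq, csxjqu): 15 nodes
  'v'-branch (vfvfj): 5 nodes
Sum: 20

20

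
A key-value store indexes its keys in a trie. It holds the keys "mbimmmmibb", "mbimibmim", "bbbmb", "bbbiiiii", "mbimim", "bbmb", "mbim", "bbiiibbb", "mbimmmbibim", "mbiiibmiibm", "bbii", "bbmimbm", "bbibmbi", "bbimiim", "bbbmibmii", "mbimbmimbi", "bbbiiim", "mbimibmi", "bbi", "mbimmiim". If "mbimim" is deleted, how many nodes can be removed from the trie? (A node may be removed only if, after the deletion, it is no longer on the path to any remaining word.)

A node on "mbimim"'s path can go only if nothing else ends at it or branches off below it.
The suffix "m" (1 node) is used only by "mbimim"; the node for "mbimi" still has the child "b", so pruning stops there.
Nodes removed: 1

1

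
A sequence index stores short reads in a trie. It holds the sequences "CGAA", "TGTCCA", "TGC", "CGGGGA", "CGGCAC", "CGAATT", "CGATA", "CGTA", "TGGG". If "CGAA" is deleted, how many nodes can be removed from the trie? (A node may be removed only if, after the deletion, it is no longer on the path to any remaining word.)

0

After clearing the end-marker at "CGAA", prune upward until reaching a node still needed by another word.
Every node on "CGAA" is still needed (e.g. by "CGAATT"), so nothing is freed.
Nodes removed: 0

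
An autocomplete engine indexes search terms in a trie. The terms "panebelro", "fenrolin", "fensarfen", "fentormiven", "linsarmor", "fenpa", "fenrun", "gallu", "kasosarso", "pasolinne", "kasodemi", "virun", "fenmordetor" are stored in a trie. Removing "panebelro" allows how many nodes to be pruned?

7

Walk "panebelro" from the leaf back toward the root, removing each node that no remaining word uses.
The suffix "nebelro" (7 nodes) is used only by "panebelro"; the node for "pa" still has the child "s", so pruning stops there.
Nodes removed: 7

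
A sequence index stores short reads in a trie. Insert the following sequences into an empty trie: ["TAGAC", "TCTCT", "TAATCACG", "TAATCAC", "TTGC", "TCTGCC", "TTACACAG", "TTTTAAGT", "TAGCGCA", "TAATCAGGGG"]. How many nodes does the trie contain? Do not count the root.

Trace insertions, counting only characters that open a new branch:
  "TAGAC" → 5 new (T, A, G, A, C)
  "TCTCT" → prefix "T" already present; 4 new (C, T, C, T)
  "TAATCACG" → prefix "TA" already present; 6 new (A, T, C, A, C, G)
  "TAATCAC" → prefix "TAATCAC" already present; 0 new (none)
  "TTGC" → prefix "T" already present; 3 new (T, G, C)
  "TCTGCC" → prefix "TCT" already present; 3 new (G, C, C)
  "TTACACAG" → prefix "TT" already present; 6 new (A, C, A, C, A, G)
  "TTTTAAGT" → prefix "TT" already present; 6 new (T, T, A, A, G, T)
  "TAGCGCA" → prefix "TAG" already present; 4 new (C, G, C, A)
  "TAATCAGGGG" → prefix "TAATCA" already present; 4 new (G, G, G, G)
Total nodes = 5 + 4 + 6 + 0 + 3 + 3 + 6 + 6 + 4 + 4 = 41

41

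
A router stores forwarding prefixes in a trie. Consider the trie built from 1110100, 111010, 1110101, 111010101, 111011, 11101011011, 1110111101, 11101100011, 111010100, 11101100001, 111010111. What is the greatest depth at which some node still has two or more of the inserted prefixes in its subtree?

The deepest shared node is where two words last agree before diverging.
"11101100001" and "11101100011" agree on "111011000" (9 characters) before diverging; nothing deeper is shared.
Longest shared-prefix length: 9

9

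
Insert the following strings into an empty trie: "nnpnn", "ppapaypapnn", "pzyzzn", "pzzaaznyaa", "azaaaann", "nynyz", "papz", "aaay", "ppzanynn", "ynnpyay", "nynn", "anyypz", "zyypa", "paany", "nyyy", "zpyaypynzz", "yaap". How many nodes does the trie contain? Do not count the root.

88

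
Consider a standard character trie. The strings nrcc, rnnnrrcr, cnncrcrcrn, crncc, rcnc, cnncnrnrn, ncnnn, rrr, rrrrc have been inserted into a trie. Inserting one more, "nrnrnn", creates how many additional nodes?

4

The longest prefix of "nrnrnn" already in the trie is "nr" (length 2).
New nodes needed: |"nrnrnn"| − 2 = 6 − 2 = 4.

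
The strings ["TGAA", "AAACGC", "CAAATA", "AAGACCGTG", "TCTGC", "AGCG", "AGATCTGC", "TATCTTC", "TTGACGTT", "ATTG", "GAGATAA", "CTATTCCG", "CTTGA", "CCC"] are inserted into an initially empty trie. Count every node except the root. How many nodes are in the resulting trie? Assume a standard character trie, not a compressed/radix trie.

Trace insertions, counting only characters that open a new branch:
  "TGAA" → 4 new (T, G, A, A)
  "AAACGC" → 6 new (A, A, A, C, G, C)
  "CAAATA" → 6 new (C, A, A, A, T, A)
  "AAGACCGTG" → prefix "AA" already present; 7 new (G, A, C, C, G, T, G)
  "TCTGC" → prefix "T" already present; 4 new (C, T, G, C)
  "AGCG" → prefix "A" already present; 3 new (G, C, G)
  "AGATCTGC" → prefix "AG" already present; 6 new (A, T, C, T, G, C)
  "TATCTTC" → prefix "T" already present; 6 new (A, T, C, T, T, C)
  "TTGACGTT" → prefix "T" already present; 7 new (T, G, A, C, G, T, T)
  "ATTG" → prefix "A" already present; 3 new (T, T, G)
  "GAGATAA" → 7 new (G, A, G, A, T, A, A)
  "CTATTCCG" → prefix "C" already present; 7 new (T, A, T, T, C, C, G)
  "CTTGA" → prefix "CT" already present; 3 new (T, G, A)
  "CCC" → prefix "C" already present; 2 new (C, C)
Total nodes = 4 + 6 + 6 + 7 + 4 + 3 + 6 + 6 + 7 + 3 + 7 + 7 + 3 + 2 = 71

71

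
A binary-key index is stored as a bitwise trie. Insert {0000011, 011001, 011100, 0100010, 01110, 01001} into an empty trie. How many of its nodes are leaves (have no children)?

5

A leaf is a node with no children — equivalently, the end of a word that is not a proper prefix of any other stored word.
Those words: "0000011", "0100010", "01001", "011001", "011100"
Leaf count: 5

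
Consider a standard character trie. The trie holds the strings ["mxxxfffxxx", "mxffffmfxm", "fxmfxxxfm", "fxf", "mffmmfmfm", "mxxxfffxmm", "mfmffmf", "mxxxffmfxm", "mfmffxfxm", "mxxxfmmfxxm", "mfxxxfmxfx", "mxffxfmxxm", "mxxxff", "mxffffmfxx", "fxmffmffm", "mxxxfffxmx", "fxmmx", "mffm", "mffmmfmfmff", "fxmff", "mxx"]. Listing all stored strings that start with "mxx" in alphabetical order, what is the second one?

mxxxff

Words with prefix "mxx", in lexicographic order: "mxx", "mxxxff", "mxxxfffxmm", "mxxxfffxmx", "mxxxfffxxx", "mxxxffmfxm", "mxxxfmmfxxm"
The 2nd is mxxxff.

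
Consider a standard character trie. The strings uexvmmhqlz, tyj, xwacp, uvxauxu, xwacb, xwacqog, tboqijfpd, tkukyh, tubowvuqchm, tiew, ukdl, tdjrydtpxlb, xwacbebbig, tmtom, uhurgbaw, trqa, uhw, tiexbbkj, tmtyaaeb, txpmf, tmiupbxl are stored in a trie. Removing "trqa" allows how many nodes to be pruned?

After clearing the end-marker at "trqa", prune upward until reaching a node still needed by another word.
The suffix "rqa" (3 nodes) is used only by "trqa"; the node for "t" still has the child "y", so pruning stops there.
Nodes removed: 3

3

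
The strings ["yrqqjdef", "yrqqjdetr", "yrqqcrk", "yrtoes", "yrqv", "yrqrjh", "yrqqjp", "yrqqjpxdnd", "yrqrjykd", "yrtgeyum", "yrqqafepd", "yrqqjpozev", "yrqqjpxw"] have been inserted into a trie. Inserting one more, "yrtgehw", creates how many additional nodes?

2

The longest prefix of "yrtgehw" already in the trie is "yrtge" (length 5).
So 7 − 5 = 2 new nodes.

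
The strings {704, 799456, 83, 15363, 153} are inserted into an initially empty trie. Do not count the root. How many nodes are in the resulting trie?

Count nodes per top-level branch (shared prefixes stored once):
  '1'-branch (153, 15363): 5 nodes
  '7'-branch (704, 799456): 8 nodes
  '8'-branch (83): 2 nodes
Sum: 15

15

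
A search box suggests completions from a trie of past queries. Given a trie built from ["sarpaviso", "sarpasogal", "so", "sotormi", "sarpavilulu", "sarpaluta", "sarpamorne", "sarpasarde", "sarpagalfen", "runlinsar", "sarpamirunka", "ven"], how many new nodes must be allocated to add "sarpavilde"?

The longest prefix of "sarpavilde" already in the trie is "sarpavil" (length 8).
So 10 − 8 = 2 new nodes.

2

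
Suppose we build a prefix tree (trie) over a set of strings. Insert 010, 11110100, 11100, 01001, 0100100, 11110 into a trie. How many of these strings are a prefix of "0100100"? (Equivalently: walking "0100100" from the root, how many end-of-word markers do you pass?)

Traverse "0100100" character by character; count nodes along the way that are marked as word ends.
Prefixes of the query that are stored words: "010", "01001", "0100100"
Count: 3

3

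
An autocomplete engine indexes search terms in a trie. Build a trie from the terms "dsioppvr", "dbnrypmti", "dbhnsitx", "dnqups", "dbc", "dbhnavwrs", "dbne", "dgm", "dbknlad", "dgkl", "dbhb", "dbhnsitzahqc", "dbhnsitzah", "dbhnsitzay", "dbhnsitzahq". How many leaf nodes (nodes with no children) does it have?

Leaves are exactly the stored words that no other stored word extends.
Those words: "dbc", "dbhb", "dbhnavwrs", "dbhnsitx", "dbhnsitzahqc", "dbhnsitzay", "dbknlad", "dbne", "dbnrypmti", "dgkl", "dgm", "dnqups", "dsioppvr"
Leaf count: 13

13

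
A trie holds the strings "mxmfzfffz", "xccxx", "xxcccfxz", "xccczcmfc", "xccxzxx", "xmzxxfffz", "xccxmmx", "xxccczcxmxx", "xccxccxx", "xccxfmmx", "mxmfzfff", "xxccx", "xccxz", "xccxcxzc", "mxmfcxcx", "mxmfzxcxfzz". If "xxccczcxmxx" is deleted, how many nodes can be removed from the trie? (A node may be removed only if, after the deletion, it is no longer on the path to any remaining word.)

A node on "xxccczcxmxx"'s path can go only if nothing else ends at it or branches off below it.
The suffix "zcxmxx" (6 nodes) is used only by "xxccczcxmxx"; the node for "xxccc" still has the child "f", so pruning stops there.
Nodes removed: 6

6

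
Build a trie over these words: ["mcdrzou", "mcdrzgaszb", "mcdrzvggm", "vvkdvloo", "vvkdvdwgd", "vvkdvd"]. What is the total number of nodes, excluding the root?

Count nodes per top-level branch (shared prefixes stored once):
  'm'-branch (mcdrzgaszb, mcdrzou, mcdrzvggm): 16 nodes
  'v'-branch (vvkdvd, vvkdvdwgd, vvkdvloo): 12 nodes
Sum: 28

28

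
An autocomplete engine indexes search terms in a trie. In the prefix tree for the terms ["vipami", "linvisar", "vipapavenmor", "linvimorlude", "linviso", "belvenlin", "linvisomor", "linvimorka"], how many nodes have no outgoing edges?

Leaves are exactly the stored words that no other stored word extends.
Those words: "belvenlin", "linvimorka", "linvimorlude", "linvisar", "linvisomor", "vipami", "vipapavenmor"
Leaf count: 7

7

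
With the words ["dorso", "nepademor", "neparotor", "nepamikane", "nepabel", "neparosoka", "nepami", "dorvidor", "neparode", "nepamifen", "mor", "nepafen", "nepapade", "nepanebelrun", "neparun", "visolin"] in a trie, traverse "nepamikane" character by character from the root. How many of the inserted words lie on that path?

Walk "nepamikane" from the root; an end-of-word marker is hit whenever a stored word is a prefix of "nepamikane".
Prefixes of the query that are stored words: "nepami", "nepamikane"
Count: 2

2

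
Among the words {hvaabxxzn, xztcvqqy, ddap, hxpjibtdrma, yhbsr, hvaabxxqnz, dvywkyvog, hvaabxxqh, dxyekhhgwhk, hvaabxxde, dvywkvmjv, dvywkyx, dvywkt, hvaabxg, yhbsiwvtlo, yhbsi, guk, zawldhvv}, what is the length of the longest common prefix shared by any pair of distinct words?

Equivalently: take the maximum, over all pairs, of their longest common prefix length.
e.g. "hvaabxxqh" and "hvaabxxqnz" share the prefix "hvaabxxq" of length 8; no pair shares a longer one.
Longest shared-prefix length: 8

8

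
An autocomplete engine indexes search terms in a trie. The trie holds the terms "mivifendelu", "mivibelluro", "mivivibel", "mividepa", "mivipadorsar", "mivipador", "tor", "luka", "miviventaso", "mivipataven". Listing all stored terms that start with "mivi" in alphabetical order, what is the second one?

mividepa

Filter for "mivi…" and sort: "mivibelluro", "mividepa", "mivifendelu", "mivipador", "mivipadorsar", "mivipataven", "miviventaso", "mivivibel"
Position 2: mividepa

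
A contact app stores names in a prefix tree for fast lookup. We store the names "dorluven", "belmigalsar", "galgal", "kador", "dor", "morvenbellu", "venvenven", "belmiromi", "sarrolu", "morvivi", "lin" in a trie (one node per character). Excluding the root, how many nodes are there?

Count nodes per top-level branch (shared prefixes stored once):
  'b'-branch (belmigalsar, belmiromi): 15 nodes
  'd'-branch (dor, dorluven): 8 nodes
  'g'-branch (galgal): 6 nodes
  'k'-branch (kador): 5 nodes
  'l'-branch (lin): 3 nodes
  'm'-branch (morvenbellu, morvivi): 14 nodes
  's'-branch (sarrolu): 7 nodes
  'v'-branch (venvenven): 9 nodes
Sum: 67

67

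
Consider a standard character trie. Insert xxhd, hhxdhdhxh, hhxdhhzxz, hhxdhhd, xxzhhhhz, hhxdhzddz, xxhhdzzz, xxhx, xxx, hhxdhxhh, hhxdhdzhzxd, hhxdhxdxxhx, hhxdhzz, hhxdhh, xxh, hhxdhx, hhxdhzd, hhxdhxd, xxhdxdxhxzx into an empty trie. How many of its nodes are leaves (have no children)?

13

Leaves are exactly the stored words that no other stored word extends.
Those words: "hhxdhdhxh", "hhxdhdzhzxd", "hhxdhhd", "hhxdhhzxz", "hhxdhxdxxhx", "hhxdhxhh", "hhxdhzddz", "hhxdhzz", "xxhdxdxhxzx", "xxhhdzzz", "xxhx", "xxx", "xxzhhhhz"
Leaf count: 13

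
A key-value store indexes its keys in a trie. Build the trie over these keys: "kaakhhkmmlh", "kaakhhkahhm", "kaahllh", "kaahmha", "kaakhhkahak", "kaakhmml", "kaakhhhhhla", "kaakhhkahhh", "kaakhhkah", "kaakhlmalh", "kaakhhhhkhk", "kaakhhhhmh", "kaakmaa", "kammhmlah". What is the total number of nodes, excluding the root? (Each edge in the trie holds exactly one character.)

53

Count nodes per top-level branch (shared prefixes stored once):
  'k'-branch (kaahllh, kaahmha, kaakhhhhhla, kaakhhhhkhk, kaakhhhhmh, kaakhhkah, kaakhhkahak, kaakhhkahhh, kaakhhkahhm, kaakhhkmmlh, kaakhlmalh, kaakhmml, kaakmaa, kammhmlah): 53 nodes
Sum: 53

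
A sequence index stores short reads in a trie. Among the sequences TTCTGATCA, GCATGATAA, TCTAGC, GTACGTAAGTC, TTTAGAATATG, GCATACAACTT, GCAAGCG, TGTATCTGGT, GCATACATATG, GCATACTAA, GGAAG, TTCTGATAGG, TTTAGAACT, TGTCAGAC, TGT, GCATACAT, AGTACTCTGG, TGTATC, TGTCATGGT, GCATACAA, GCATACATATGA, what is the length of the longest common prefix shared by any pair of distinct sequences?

11

Equivalently: take the maximum, over all pairs, of their longest common prefix length.
"GCATACATATG" and "GCATACATATGA" agree on "GCATACATATG" (11 characters) before diverging; nothing deeper is shared.
Longest shared-prefix length: 11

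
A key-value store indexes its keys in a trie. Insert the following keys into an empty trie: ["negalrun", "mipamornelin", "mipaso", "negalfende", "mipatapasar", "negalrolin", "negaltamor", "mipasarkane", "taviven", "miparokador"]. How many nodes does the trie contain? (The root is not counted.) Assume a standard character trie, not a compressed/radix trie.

63

Insert word by word; a character creates a node only if that edge doesn't already exist:
  "negalrun" → 8 new (n, e, g, a, l, r, u, n)
  "mipamornelin" → 12 new (m, i, p, a, m, o, r, n, e, l, i, n)
  "mipaso" → prefix "mipa" already present; 2 new (s, o)
  "negalfende" → prefix "negal" already present; 5 new (f, e, n, d, e)
  "mipatapasar" → prefix "mipa" already present; 7 new (t, a, p, a, s, a, r)
  "negalrolin" → prefix "negalr" already present; 4 new (o, l, i, n)
  "negaltamor" → prefix "negal" already present; 5 new (t, a, m, o, r)
  "mipasarkane" → prefix "mipas" already present; 6 new (a, r, k, a, n, e)
  "taviven" → 7 new (t, a, v, i, v, e, n)
  "miparokador" → prefix "mipa" already present; 7 new (r, o, k, a, d, o, r)
Total nodes = 8 + 12 + 2 + 5 + 7 + 4 + 5 + 6 + 7 + 7 = 63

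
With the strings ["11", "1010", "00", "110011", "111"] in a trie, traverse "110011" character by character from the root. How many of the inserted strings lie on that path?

Walk "110011" from the root; an end-of-word marker is hit whenever a stored word is a prefix of "110011".
Prefixes of the query that are stored words: "11", "110011"
Count: 2

2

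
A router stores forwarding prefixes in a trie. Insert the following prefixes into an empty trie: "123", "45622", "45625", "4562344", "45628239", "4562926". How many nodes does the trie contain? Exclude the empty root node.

For each word, the new-node count is its length minus the longest prefix already in the trie:
  "123" → 3 new (1, 2, 3)
  "45622" → 5 new (4, 5, 6, 2, 2)
  "45625" → prefix "4562" already present; 1 new (5)
  "4562344" → prefix "4562" already present; 3 new (3, 4, 4)
  "45628239" → prefix "4562" already present; 4 new (8, 2, 3, 9)
  "4562926" → prefix "4562" already present; 3 new (9, 2, 6)
Total nodes = 3 + 5 + 1 + 3 + 4 + 3 = 19

19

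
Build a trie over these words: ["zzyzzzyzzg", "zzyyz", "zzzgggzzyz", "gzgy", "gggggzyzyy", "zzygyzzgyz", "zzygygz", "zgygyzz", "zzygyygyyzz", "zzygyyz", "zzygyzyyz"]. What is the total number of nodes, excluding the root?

Count nodes per top-level branch (shared prefixes stored once):
  'g'-branch (gggggzyzyy, gzgy): 13 nodes
  'z'-branch (zgygyzz, zzygygz, zzygyygyyzz, zzygyyz, zzygyzyyz, zzygyzzgyz, zzyyz, zzyzzzyzzg, zzzgggzzyz): 45 nodes
Sum: 58

58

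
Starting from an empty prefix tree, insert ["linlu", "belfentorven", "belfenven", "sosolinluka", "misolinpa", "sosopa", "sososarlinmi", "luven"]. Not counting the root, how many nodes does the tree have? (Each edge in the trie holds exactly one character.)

54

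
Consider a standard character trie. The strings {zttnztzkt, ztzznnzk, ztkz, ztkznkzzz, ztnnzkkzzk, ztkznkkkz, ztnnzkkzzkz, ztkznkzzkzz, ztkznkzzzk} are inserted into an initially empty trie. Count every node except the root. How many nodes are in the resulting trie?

38

Trie structure (* marks end of a word):
(root)
└─ z
   └─ t
      ├─ k
      │  └─ z *
      │     └─ n
      │        └─ k
      │           ├─ k
      │           │  └─ k
      │           │     └─ z *
      │           └─ z
      │              └─ z
      │                 ├─ k
      │                 │  └─ z
      │                 │     └─ z *
      │                 └─ z *
      │                    └─ k *
      ├─ n
      │  └─ n
      │     └─ z
      │        └─ k
      │           └─ k
      │              └─ z
      │                 └─ z
      │                    └─ k *
      │                       └─ z *
      ├─ t
      │  └─ n
      │     └─ z
      │        └─ t
      │           └─ z
      │              └─ k
      │                 └─ t *
      └─ z
         └─ z
            └─ n
               └─ n
                  └─ z
                     └─ k *
Counting every labelled node above: 38.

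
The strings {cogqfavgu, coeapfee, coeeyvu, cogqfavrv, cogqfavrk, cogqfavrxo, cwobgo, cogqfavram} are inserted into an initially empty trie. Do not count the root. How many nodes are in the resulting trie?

For each word, the new-node count is its length minus the longest prefix already in the trie:
  "cogqfavgu" → 9 new (c, o, g, q, f, a, v, g, u)
  "coeapfee" → prefix "co" already present; 6 new (e, a, p, f, e, e)
  "coeeyvu" → prefix "coe" already present; 4 new (e, y, v, u)
  "cogqfavrv" → prefix "cogqfav" already present; 2 new (r, v)
  "cogqfavrk" → prefix "cogqfavr" already present; 1 new (k)
  "cogqfavrxo" → prefix "cogqfavr" already present; 2 new (x, o)
  "cwobgo" → prefix "c" already present; 5 new (w, o, b, g, o)
  "cogqfavram" → prefix "cogqfavr" already present; 2 new (a, m)
Total nodes = 9 + 6 + 4 + 2 + 1 + 2 + 5 + 2 = 31

31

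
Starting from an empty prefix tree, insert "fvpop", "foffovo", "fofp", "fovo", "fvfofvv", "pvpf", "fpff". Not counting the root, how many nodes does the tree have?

For each word, the new-node count is its length minus the longest prefix already in the trie:
  "fvpop" → 5 new (f, v, p, o, p)
  "foffovo" → prefix "f" already present; 6 new (o, f, f, o, v, o)
  "fofp" → prefix "fof" already present; 1 new (p)
  "fovo" → prefix "fo" already present; 2 new (v, o)
  "fvfofvv" → prefix "fv" already present; 5 new (f, o, f, v, v)
  "pvpf" → 4 new (p, v, p, f)
  "fpff" → prefix "f" already present; 3 new (p, f, f)
Total nodes = 5 + 6 + 1 + 2 + 5 + 4 + 3 = 26

26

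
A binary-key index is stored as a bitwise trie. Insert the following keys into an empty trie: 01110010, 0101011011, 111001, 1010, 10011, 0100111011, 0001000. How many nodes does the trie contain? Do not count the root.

41

For each word, the new-node count is its length minus the longest prefix already in the trie:
  "01110010" → 8 new (0, 1, 1, 1, 0, 0, 1, 0)
  "0101011011" → prefix "01" already present; 8 new (0, 1, 0, 1, 1, 0, 1, 1)
  "111001" → 6 new (1, 1, 1, 0, 0, 1)
  "1010" → prefix "1" already present; 3 new (0, 1, 0)
  "10011" → prefix "10" already present; 3 new (0, 1, 1)
  "0100111011" → prefix "010" already present; 7 new (0, 1, 1, 1, 0, 1, 1)
  "0001000" → prefix "0" already present; 6 new (0, 0, 1, 0, 0, 0)
Total nodes = 8 + 8 + 6 + 3 + 3 + 7 + 6 = 41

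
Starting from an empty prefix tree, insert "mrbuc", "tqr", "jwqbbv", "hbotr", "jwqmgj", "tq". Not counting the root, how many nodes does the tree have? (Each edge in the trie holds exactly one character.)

22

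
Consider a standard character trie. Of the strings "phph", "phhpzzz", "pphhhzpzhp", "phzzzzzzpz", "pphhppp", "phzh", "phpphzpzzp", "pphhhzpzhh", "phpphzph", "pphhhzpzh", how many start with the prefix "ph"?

6

Traverse to the node for "ph", then collect every word in that subtree.
Words under "ph": phhpzzz, phph, phpphzph, phpphzpzzp, phzh, phzzzzzzpz
Count: 6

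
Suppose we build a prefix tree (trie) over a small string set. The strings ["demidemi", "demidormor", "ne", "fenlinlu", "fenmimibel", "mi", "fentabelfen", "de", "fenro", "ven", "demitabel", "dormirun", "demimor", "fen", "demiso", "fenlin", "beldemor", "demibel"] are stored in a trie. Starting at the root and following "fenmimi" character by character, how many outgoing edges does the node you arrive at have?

Walk "fenmimi" from the root, arriving at one node.
Characters that immediately follow "fenmimi" among the stored strings: {b}.
That node has 1 child edge.

1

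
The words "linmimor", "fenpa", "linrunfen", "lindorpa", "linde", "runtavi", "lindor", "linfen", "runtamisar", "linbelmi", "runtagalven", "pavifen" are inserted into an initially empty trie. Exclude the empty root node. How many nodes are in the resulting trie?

58

Count nodes per top-level branch (shared prefixes stored once):
  'f'-branch (fenpa): 5 nodes
  'l'-branch (linbelmi, linde, lindor, lindorpa, linfen, linmimor, linrunfen): 28 nodes
  'p'-branch (pavifen): 7 nodes
  'r'-branch (runtagalven, runtamisar, runtavi): 18 nodes
Sum: 58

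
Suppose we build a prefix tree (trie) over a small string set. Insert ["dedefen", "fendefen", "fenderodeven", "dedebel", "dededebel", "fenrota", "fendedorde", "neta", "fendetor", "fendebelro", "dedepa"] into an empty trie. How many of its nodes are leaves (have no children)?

Leaves are exactly the stored words that no other stored word extends.
Those words: "dedebel", "dededebel", "dedefen", "dedepa", "fendebelro", "fendedorde", "fendefen", "fenderodeven", "fendetor", "fenrota", "neta"
Leaf count: 11

11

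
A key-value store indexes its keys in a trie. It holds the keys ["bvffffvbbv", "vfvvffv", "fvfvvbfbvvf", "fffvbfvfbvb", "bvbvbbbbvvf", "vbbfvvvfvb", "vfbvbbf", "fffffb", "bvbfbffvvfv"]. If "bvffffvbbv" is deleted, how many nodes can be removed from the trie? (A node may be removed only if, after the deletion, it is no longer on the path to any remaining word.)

8

After clearing the end-marker at "bvffffvbbv", prune upward until reaching a node still needed by another word.
The suffix "ffffvbbv" (8 nodes) is used only by "bvffffvbbv"; the node for "bv" still has the child "b", so pruning stops there.
Nodes removed: 8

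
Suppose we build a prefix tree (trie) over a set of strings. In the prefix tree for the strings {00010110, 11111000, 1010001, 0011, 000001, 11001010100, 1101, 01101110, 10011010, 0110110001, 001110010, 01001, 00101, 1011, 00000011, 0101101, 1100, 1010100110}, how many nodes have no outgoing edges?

A leaf is a node with no children — equivalently, the end of a word that is not a proper prefix of any other stored word.
Those words: "00000011", "000001", "00010110", "00101", "001110010", "01001", "0101101", "0110110001", "01101110", "10011010", "1010001", "1010100110", "1011", "11001010100", "1101", "11111000"
Leaf count: 16

16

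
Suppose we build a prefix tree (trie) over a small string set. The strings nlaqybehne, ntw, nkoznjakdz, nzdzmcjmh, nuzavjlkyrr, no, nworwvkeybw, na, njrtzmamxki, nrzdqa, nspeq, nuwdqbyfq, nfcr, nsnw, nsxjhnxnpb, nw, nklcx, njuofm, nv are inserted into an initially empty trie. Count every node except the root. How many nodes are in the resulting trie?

Trace insertions, counting only characters that open a new branch:
  "nlaqybehne" → 10 new (n, l, a, q, y, b, e, h, n, e)
  "ntw" → prefix "n" already present; 2 new (t, w)
  "nkoznjakdz" → prefix "n" already present; 9 new (k, o, z, n, j, a, k, d, z)
  "nzdzmcjmh" → prefix "n" already present; 8 new (z, d, z, m, c, j, m, h)
  "nuzavjlkyrr" → prefix "n" already present; 10 new (u, z, a, v, j, l, k, y, r, r)
  "no" → prefix "n" already present; 1 new (o)
  "nworwvkeybw" → prefix "n" already present; 10 new (w, o, r, w, v, k, e, y, b, w)
  "na" → prefix "n" already present; 1 new (a)
  "njrtzmamxki" → prefix "n" already present; 10 new (j, r, t, z, m, a, m, x, k, i)
  "nrzdqa" → prefix "n" already present; 5 new (r, z, d, q, a)
  "nspeq" → prefix "n" already present; 4 new (s, p, e, q)
  "nuwdqbyfq" → prefix "nu" already present; 7 new (w, d, q, b, y, f, q)
  "nfcr" → prefix "n" already present; 3 new (f, c, r)
  "nsnw" → prefix "ns" already present; 2 new (n, w)
  "nsxjhnxnpb" → prefix "ns" already present; 8 new (x, j, h, n, x, n, p, b)
  "nw" → prefix "nw" already present; 0 new (none)
  "nklcx" → prefix "nk" already present; 3 new (l, c, x)
  "njuofm" → prefix "nj" already present; 4 new (u, o, f, m)
  "nv" → prefix "n" already present; 1 new (v)
Total nodes = 10 + 2 + 9 + 8 + 10 + 1 + 10 + 1 + 10 + 5 + 4 + 7 + 3 + 2 + 8 + 0 + 3 + 4 + 1 = 98

98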